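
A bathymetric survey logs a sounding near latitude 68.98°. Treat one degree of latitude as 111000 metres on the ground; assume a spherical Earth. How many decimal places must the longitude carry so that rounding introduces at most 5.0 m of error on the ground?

At 68.98° one degree of longitude covers 111000 × cos 68.98° ≈ 111000 × 0.3587 ≈ 39815 m.
With N decimal places the half-ulp bound is 0.5·10⁻ᴺ°, or 0.5·10⁻ᴺ × 39815 m on the ground.
Setting 19907.5 × 10⁻ᴺ ≤ 5.0 gives 10ᴺ ≥ 3982, i.e. N ≥ 3.60.
So 4 decimal places suffice (1.99 m); 3 would allow up to 19.9 m.

4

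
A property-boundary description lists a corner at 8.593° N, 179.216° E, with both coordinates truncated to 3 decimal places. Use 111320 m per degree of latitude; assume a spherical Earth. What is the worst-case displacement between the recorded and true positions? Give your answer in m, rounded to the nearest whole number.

157 m

Truncating at 3 decimal places can drop up to a full unit in the last place, so each coordinate may be off by as much as 0.001°.
North–south component: 0.001° × 111320 = 111.32 m.
Longitude error → 0.001 × 111320 × cos 8.593° = 0.001 × 111320 × 0.9888 ≈ 110.07 m.
Worst case both components are at the extreme and orthogonal: √(111.32² + 110.07²) ≈ 156.549 m.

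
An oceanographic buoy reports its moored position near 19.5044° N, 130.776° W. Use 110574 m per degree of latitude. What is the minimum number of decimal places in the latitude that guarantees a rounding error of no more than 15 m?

4 decimal places

One degree of latitude covers 110574 m.
Rounding to N decimal places gives at most 0.5 × 10⁻ᴺ degrees of error, i.e. 0.5 × 10⁻ᴺ × 110574 m.
Need 0.5 × 110574 × 10⁻ᴺ ≤ 15 → 10⁻ᴺ ≤ 2.713e-04, so N ≥ 3.57.
At 3 places the error can reach 55.3 m, but 4 places keeps it to 5.53 m.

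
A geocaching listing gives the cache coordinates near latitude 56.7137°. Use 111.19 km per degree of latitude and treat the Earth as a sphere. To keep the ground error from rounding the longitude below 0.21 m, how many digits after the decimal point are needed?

6

At 56.7137° one degree of longitude covers 111190 × cos 56.7137° ≈ 111190 × 0.5488 ≈ 61023.6 m.
With N decimal places the half-ulp bound is 0.5·10⁻ᴺ°, or 0.5·10⁻ᴺ × 61023.6 m on the ground.
Setting 30511.8 × 10⁻ᴺ ≤ 0.21 gives 10ᴺ ≥ 1.453e+05, i.e. N ≥ 5.16.
So 6 decimal places suffice (0.0305 m); 5 would allow up to 0.305 m.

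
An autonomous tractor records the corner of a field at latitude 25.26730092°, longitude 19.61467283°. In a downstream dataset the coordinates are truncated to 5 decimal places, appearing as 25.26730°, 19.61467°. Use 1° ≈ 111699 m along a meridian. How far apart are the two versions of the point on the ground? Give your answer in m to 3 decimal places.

0.304 m

The latitude changed by +0.00000092° and the longitude by +0.00000283°.
N–S: 0.00000092° × 111699 m/° = 0.102763 m.
East–west at this latitude: 0.00000283° × 111699 × cos 25.2673° ≈ 0.00000283 × 101012 = 0.285865 m.
Distance: √(0.102763² + 0.285865²) ≈ 0.303775 m.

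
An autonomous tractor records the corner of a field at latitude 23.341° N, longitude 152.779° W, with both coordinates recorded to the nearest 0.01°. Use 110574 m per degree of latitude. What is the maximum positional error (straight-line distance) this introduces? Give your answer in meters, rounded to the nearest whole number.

Rounding to 2 decimal places leaves each coordinate within ±0.005° of the true value.
North–south component: 0.005° × 110574 = 552.87 m.
East–west component at 23.341°: 0.005° × 110574 × cos 23.341° ≈ 0.005 × 101525 ≈ 507.625 m.
Combining orthogonally: (552.87² + 507.625²)^½ ≈ 750.565 m.

751 meters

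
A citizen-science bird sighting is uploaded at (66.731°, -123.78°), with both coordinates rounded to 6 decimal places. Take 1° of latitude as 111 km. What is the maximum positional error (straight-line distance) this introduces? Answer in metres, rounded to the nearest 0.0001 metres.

0.0597 metres

Rounding to 6 decimal places leaves each coordinate within ±5e-07° of the true value.
N–S: 5e-07° × 111000 m/° = 0.0555 m.
E–W at 66.731°: 5e-07° × 111000 × cos 66.731° = 5e-07 × 111000 × 0.3950 ≈ 0.0219252 m.
The two errors are perpendicular, so the maximum displacement is √(0.0555² + 0.0219252²) ≈ 0.0596738 m.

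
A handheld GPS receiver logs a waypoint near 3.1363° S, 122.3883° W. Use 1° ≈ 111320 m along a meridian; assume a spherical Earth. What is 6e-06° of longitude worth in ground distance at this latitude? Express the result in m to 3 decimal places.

0.667 m

6e-06° of longitude at 3.1363° is 6e-06 × 111320 × cos 3.1363° ≈ 6e-06 × 111153 = 0.66692 m.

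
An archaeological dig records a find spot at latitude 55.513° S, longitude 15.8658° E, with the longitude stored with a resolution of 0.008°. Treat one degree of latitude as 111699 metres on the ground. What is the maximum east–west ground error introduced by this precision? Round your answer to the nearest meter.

253 meters

With a 0.008° grid the true value lies within half a step, ±0.008°/2 = ±0.004°, of the stored one.
Parallels shrink by cos φ, so at 55.513° a degree of longitude is 111699 × 0.5662 ≈ 63246.1 m.
East–west error: 0.004° × 63246.1 m/° ≈ 252.984 m.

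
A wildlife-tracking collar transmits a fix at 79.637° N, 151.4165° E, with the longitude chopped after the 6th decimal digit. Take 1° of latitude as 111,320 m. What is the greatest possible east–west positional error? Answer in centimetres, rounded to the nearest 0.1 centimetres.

2.0 centimetres

Truncating at 6 decimal places can drop up to a full unit in the last place, so the longitude may be off by as much as 1e-06°.
Parallels shrink by cos φ, so at 79.637° a degree of longitude is 111320 × 0.1799 ≈ 20024.7 m.
East–west error: 1e-06° × 20024.7 m/° ≈ 0.0200247 m.
That is 0.0200247 m = 2.0025 cm.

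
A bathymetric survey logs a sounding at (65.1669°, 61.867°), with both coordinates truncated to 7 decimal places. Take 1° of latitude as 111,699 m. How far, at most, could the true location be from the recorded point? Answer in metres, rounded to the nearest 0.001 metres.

Truncating at 7 decimal places can drop up to a full unit in the last place, so each coordinate may be off by as much as 1e-07°.
N–S: 1e-07° × 111699 m/° = 0.0111699 m.
E–W at 65.1669°: 1e-07° × 111699 × cos 65.1669° = 1e-07 × 111699 × 0.4200 ≈ 0.00469109 m.
The two errors are perpendicular, so the maximum displacement is √(0.0111699² + 0.00469109²) ≈ 0.012115 m.

0.012 metres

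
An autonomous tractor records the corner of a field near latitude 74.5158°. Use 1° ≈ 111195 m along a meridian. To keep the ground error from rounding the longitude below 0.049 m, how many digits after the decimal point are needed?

At 74.5158° one degree of longitude covers 111195 × cos 74.5158° ≈ 111195 × 0.2670 ≈ 29686 m.
With N decimal places the half-ulp bound is 0.5·10⁻ᴺ°, or 0.5·10⁻ᴺ × 29686 m on the ground.
Need 0.5 × 29686 × 10⁻ᴺ ≤ 0.049 → 10⁻ᴺ ≤ 3.301e-06, so N ≥ 5.48.
So 6 decimal places suffice (0.0148 m); 5 would allow up to 0.148 m.

6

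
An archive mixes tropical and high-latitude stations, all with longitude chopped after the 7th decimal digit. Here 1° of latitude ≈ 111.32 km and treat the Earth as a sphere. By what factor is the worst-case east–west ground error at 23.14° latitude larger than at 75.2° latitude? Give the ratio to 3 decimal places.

3.600

Truncating at 7 decimal places can drop up to a full unit in the last place, so the longitude may be off by as much as 1e-07°.
Error at 23.14° = 1e-07° × 111320 × cos 23.14° ≈ 0.011132 × 0.9195 = 0.010236 m.
Error at 75.2° = 1e-07° × 111320 × cos 75.2° ≈ 0.011132 × 0.2554 = 0.0028436 m.
Ratio: 0.010236 / 0.0028436 = cos 23.14° / cos 75.2° ≈ 3.5998.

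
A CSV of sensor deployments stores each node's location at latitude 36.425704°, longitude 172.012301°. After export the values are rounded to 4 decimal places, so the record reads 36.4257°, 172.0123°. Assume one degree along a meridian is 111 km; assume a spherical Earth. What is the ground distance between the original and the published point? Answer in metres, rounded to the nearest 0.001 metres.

Δlat = 36.425704 − 36.4257 = +0.000004°; Δlon = 172.012301 − 172.0123 = +0.000001°.
N–S: 0.000004° × 111000 m/° = 0.444 m.
East–west at this latitude: 0.000001° × 111000 × cos 36.4257° ≈ 0.000001 × 89313.7 = 0.0893137 m.
Combined displacement = (0.444² + 0.0893137²)^½ ≈ 0.452894 m.

0.453 metres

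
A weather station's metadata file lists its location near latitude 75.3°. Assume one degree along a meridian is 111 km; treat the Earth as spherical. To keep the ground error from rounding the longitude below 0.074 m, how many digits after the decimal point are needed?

6

At 75.3° one degree of longitude covers 111000 × cos 75.3° ≈ 111000 × 0.2538 ≈ 28167.1 m.
Rounding to N decimal places gives at most 0.5 × 10⁻ᴺ degrees of error, i.e. 0.5 × 10⁻ᴺ × 28167.1 m.
Need 0.5 × 28167.1 × 10⁻ᴺ ≤ 0.074 → 10⁻ᴺ ≤ 5.254e-06, so N ≥ 5.28.
So 6 decimal places suffice (0.0141 m); 5 would allow up to 0.141 m.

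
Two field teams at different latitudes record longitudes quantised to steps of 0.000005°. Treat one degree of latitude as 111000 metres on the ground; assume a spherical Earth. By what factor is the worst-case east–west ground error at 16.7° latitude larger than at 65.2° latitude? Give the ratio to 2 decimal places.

With a 0.000005° grid the true value lies within half a step, ±0.000005°/2 = ±2.5e-06°, of the stored one.
Error at 16.7° = 2.5e-06° × 111000 × cos 16.7° ≈ 0.2775 × 0.9578 = 0.2658 m.
At 65.2°: 2.5e-06° × 111000 × cos 65.2° = 2.5e-06 × 111000 × 0.4195 ≈ 0.1164 m.
The ratio reduces to cos 16.7° / cos 65.2° = 0.9578/0.4195 ≈ 2.2835.

2.28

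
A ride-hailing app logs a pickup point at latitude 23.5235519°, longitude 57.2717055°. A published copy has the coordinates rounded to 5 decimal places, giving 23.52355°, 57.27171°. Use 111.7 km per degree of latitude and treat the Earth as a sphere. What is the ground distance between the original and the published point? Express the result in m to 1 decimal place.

0.5 m

The latitude changed by +0.0000019° and the longitude by -0.0000045°.
N–S: 0.0000019° × 111700 m/° = 0.21223 m.
E–W at 23.5236°: -0.0000045° × 111700 × cos 23.5236° = -0.0000045 × 111700 × 0.9169 ≈ -0.460878 m.
Hypotenuse of the two orthogonal shifts: √(0.21223² + 0.460878²) = 0.507395 m.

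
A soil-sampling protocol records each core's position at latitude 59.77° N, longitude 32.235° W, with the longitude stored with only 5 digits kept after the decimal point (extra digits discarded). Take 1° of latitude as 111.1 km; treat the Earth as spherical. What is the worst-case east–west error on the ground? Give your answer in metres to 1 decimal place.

0.6 metres

Truncating at 5 decimal places can drop up to a full unit in the last place, so the longitude may be off by as much as 1e-05°.
At latitude 59.77° a degree of longitude spans 111100 m × cos 59.77° = 111100 × 0.5035 ≈ 55935.8 m.
Maximum E–W displacement: 1e-05 × 55935.8 = 0.559358 m.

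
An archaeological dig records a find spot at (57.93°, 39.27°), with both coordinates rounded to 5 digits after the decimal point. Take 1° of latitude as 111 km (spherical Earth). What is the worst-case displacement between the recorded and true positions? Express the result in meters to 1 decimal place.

0.6 meters

Rounding to 5 decimal places leaves each coordinate within ±5e-06° of the true value.
Latitude error → 5e-06 × 111000 = 0.555 m along the meridian.
Longitude error → 5e-06 × 111000 × cos 57.93° = 5e-06 × 111000 × 0.5310 ≈ 0.29468 m.
Worst case both components are at the extreme and orthogonal: √(0.555² + 0.29468²) ≈ 0.62838 m.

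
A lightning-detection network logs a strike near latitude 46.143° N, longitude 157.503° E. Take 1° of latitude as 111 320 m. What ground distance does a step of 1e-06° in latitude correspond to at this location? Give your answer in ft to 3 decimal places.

Along a meridian 1e-06° is 1e-06 × 111320 = 0.11132 m.
In feet: 0.11132 m ÷ 0.3048 ≈ 0.36522 ft.

0.365 ft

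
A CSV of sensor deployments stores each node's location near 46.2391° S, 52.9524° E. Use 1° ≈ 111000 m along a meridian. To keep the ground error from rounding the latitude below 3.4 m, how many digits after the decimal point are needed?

5 decimal places

One degree of latitude covers 111000 m.
Rounding to N decimal places gives at most 0.5 × 10⁻ᴺ degrees of error, i.e. 0.5 × 10⁻ᴺ × 111000 m.
Setting 55500 × 10⁻ᴺ ≤ 3.4 gives 10ᴺ ≥ 1.632e+04, i.e. N ≥ 4.21.
At 4 places the error can reach 5.55 m, but 5 places keeps it to 0.555 m.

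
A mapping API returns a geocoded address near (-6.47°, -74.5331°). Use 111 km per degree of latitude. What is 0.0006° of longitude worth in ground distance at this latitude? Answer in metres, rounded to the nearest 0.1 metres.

66.2 metres

0.0006° of longitude at 6.47° is 0.0006 × 111000 × cos 6.47° ≈ 0.0006 × 110293 = 66.1758 m.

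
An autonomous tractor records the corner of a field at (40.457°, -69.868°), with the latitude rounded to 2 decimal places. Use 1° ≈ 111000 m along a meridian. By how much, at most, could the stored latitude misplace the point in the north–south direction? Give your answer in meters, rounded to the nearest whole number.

555 meters

Rounding to 2 decimal places leaves the latitude within ±0.005° of the true value.
North–south distance: 0.005° × 111000 m/° = 555 m.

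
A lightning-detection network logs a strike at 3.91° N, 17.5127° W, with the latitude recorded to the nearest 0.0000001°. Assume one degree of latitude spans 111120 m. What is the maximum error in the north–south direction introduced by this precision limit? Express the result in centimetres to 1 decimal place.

0.6 centimetres

Rounding to 7 decimal places leaves the latitude within ±5e-08° of the true value.
Along the meridian that is 5e-08° × 111120 m/° = 0.005556 m.
That is 0.005556 m = 0.5556 cm.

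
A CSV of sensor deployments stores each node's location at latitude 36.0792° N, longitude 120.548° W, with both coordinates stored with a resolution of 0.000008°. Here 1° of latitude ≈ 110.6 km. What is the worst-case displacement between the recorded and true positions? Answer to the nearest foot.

With a 0.000008° grid the true value lies within half a step, ±0.000008°/2 = ±4e-06°, of the stored one.
Latitude error → 4e-06 × 110600 = 0.4424 m along the meridian.
Longitude error → 4e-06 × 110600 × cos 36.0792° = 4e-06 × 110600 × 0.8082 ≈ 0.357549 m.
Combining orthogonally: (0.4424² + 0.357549²)^½ ≈ 0.568823 m.
In feet: 0.568823 m ÷ 0.3048 ≈ 1.8662 ft.

2 feet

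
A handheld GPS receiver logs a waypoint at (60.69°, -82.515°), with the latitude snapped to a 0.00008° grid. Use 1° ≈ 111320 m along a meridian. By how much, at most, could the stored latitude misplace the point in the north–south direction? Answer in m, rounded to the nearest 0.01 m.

4.45 m

With a 0.00008° grid the true value lies within half a step, ±0.00008°/2 = ±4e-05°, of the stored one.
Along the meridian that is 4e-05° × 111320 m/° = 4.4528 m.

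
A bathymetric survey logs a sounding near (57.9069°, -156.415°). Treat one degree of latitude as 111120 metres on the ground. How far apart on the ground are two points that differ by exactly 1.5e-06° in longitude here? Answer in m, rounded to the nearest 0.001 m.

At 57.9069° a degree of longitude is 111120 × cos 57.9069° ≈ 59037.7 m, so 1.5e-06° corresponds to 0.0885565 m.

0.089 m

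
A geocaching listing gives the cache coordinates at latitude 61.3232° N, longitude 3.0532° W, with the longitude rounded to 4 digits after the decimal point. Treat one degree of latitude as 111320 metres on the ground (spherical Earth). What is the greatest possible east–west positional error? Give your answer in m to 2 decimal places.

2.67 m

Rounding to 4 decimal places leaves the longitude within ±5e-05° of the true value.
At latitude 61.3232° a degree of longitude spans 111320 m × cos 61.3232° = 111320 × 0.4799 ≈ 53418.9 m.
Maximum E–W displacement: 5e-05 × 53418.9 = 2.67095 m.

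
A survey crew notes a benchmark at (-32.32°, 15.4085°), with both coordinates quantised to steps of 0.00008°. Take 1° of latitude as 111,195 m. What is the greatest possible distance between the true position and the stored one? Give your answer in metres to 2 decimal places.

With a 0.00008° grid the true value lies within half a step, ±0.00008°/2 = ±4e-05°, of the stored one.
N–S: 4e-05° × 111195 m/° = 4.4478 m.
E–W at 32.32°: 4e-05° × 111195 × cos 32.32° = 4e-05 × 111195 × 0.8451 ≈ 3.75873 m.
Combining orthogonally: (4.4478² + 3.75873²)^½ ≈ 5.82331 m.

5.82 metres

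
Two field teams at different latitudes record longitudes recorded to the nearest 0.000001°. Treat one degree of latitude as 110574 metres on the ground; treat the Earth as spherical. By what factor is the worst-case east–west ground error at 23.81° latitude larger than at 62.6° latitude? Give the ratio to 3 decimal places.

1.988

Rounding to 6 decimal places leaves the longitude within ±5e-07° of the true value.
At 23.81°: 5e-07° × 110574 × cos 23.81° = 5e-07 × 110574 × 0.9149 ≈ 0.050581 m.
Error at 62.6° = 5e-07° × 110574 × cos 62.6° ≈ 0.055287 × 0.4602 = 0.025443 m.
Ratio: 0.050581 / 0.025443 = cos 23.81° / cos 62.6° ≈ 1.9880.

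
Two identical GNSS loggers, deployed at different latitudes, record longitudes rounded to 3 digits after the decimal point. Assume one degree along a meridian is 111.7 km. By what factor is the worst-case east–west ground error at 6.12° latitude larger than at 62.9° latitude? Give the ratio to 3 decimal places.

2.183

Rounding to 3 decimal places leaves the longitude within ±0.0005° of the true value.
Error at 6.12° = 0.0005° × 111700 × cos 6.12° ≈ 55.85 × 0.9943 = 55.532 m.
At 62.9°: 0.0005° × 111700 × cos 62.9° = 0.0005 × 111700 × 0.4555 ≈ 25.442 m.
The ratio reduces to cos 6.12° / cos 62.9° = 0.9943/0.4555 ≈ 2.1827.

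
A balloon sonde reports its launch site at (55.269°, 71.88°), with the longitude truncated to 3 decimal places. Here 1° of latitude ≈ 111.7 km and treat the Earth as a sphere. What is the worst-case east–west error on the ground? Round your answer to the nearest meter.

Truncating at 3 decimal places can drop up to a full unit in the last place, so the longitude may be off by as much as 0.001°.
At latitude 55.269° a degree of longitude spans 111700 m × cos 55.269° = 111700 × 0.5697 ≈ 63638.2 m.
Maximum E–W displacement: 0.001 × 63638.2 = 63.6382 m.

64 meters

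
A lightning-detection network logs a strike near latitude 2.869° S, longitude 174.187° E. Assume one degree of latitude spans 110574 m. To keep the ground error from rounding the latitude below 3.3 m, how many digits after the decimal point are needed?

One degree of latitude covers 110574 m.
With N decimal places the half-ulp bound is 0.5·10⁻ᴺ°, or 0.5·10⁻ᴺ × 110574 m on the ground.
Need 0.5 × 110574 × 10⁻ᴺ ≤ 3.3 → 10⁻ᴺ ≤ 5.969e-05, so N ≥ 4.22.
So 5 decimal places suffice (0.553 m); 4 would allow up to 5.53 m.

5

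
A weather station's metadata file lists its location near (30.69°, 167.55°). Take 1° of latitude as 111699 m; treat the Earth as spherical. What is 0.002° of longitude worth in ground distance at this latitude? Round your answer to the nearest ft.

630 ft

One degree of longitude here spans 111699 × cos 30.69° = 111699 × 0.8599 ≈ 96054.6 m; 0.002° of that is 192.109 m.
Converting: 192.109 m × 3.2808 ft/m ≈ 630.28 ft.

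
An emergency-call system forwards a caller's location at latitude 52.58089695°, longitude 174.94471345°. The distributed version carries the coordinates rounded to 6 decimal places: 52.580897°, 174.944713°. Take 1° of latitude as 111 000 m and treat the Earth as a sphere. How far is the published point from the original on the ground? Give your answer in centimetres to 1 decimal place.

3.1 centimetres

The latitude changed by -0.00000005° and the longitude by +0.00000045°.
N–S: -0.00000005° × 111000 m/° = -0.00555 m.
East–west at this latitude: 0.00000045° × 111000 × cos 52.5809° ≈ 0.00000045 × 67448.1 = 0.0303517 m.
Hypotenuse of the two orthogonal shifts: √(0.00555² + 0.0303517²) = 0.0308549 m.
That is 0.0308549 m = 3.0855 cm.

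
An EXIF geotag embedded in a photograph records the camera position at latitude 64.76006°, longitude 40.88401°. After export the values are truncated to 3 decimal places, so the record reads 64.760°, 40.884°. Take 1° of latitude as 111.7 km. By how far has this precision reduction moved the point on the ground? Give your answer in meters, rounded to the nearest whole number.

7 meters

The latitude changed by +0.00006° and the longitude by +0.00001°.
North–south shift: 0.00006 × 111700 = 6.702 m.
East–west at this latitude: 0.00001° × 111700 × cos 64.76° ≈ 0.00001 × 47630.1 = 0.476301 m.
Hypotenuse of the two orthogonal shifts: √(6.702² + 0.476301²) = 6.7189 m.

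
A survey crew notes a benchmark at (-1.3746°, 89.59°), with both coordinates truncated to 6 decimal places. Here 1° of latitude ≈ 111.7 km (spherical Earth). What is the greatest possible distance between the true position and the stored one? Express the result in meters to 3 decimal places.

0.158 meters

Truncating at 6 decimal places can drop up to a full unit in the last place, so each coordinate may be off by as much as 1e-06°.
N–S: 1e-06° × 111700 m/° = 0.1117 m.
East–west component at 1.3746°: 1e-06° × 111700 × cos 1.3746° ≈ 1e-06 × 111668 ≈ 0.111668 m.
Worst case both components are at the extreme and orthogonal: √(0.1117² + 0.111668²) ≈ 0.157945 m.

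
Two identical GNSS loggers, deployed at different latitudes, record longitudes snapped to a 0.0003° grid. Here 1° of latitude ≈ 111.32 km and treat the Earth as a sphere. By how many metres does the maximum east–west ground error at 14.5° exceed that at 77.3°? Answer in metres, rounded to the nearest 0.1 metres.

With a 0.0003° grid the true value lies within half a step, ±0.0003°/2 = ±0.00015°, of the stored one.
At 14.5°: 0.00015° × 111320 × cos 14.5° = 0.00015 × 111320 × 0.9681 ≈ 16.166 m.
At 77.3°: 0.00015° × 111320 × cos 77.3° = 0.00015 × 111320 × 0.2198 ≈ 3.671 m.
So the lower-latitude error exceeds the higher by 16.166 − 3.671 = 12.495 m.

12.5 metres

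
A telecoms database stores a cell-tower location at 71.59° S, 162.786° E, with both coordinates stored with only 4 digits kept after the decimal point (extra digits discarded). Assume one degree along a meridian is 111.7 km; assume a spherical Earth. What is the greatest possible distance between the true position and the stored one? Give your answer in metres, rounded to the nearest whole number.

12 metres

Truncating at 4 decimal places can drop up to a full unit in the last place, so each coordinate may be off by as much as 0.0001°.
North–south component: 0.0001° × 111700 = 11.17 m.
E–W at 71.59°: 0.0001° × 111700 × cos 71.59° = 0.0001 × 111700 × 0.3158 ≈ 3.52765 m.
Combining orthogonally: (11.17² + 3.52765²)^½ ≈ 11.7138 m.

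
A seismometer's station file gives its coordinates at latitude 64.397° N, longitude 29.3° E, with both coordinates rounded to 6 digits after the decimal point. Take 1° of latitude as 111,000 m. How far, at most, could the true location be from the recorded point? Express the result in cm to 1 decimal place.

Rounding to 6 decimal places leaves each coordinate within ±5e-07° of the true value.
North–south component: 5e-07° × 111000 = 0.0555 m.
Longitude error → 5e-07 × 111000 × cos 64.397° = 5e-07 × 111000 × 0.4321 ≈ 0.0239834 m.
Worst case both components are at the extreme and orthogonal: √(0.0555² + 0.0239834²) ≈ 0.0604603 m.
That is 0.0604603 m = 6.046 cm.

6.0 cm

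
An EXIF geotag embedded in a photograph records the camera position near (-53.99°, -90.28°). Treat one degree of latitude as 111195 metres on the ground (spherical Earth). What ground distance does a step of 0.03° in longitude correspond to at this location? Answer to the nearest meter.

One degree of longitude here spans 111195 × cos 53.99° = 111195 × 0.5879 ≈ 65374.5 m; 0.03° of that is 1961.23 m.

1961 meters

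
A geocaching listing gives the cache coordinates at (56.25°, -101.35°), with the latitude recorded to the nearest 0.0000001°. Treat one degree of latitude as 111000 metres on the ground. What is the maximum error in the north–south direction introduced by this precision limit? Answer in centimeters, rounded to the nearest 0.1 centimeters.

0.6 centimeters

Rounding to 7 decimal places leaves the latitude within ±5e-08° of the true value.
North–south distance: 5e-08° × 111000 m/° = 0.00555 m.
That is 0.00555 m = 0.555 cm.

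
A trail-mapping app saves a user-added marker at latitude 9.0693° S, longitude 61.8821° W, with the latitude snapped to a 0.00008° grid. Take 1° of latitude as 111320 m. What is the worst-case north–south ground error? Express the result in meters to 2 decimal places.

With a 0.00008° grid the true value lies within half a step, ±0.00008°/2 = ±4e-05°, of the stored one.
Along the meridian that is 4e-05° × 111320 m/° = 4.4528 m.

4.45 meters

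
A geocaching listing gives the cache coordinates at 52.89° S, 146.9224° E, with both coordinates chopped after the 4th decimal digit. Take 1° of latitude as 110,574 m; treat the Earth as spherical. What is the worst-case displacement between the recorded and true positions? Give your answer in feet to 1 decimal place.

Truncating at 4 decimal places can drop up to a full unit in the last place, so each coordinate may be off by as much as 0.0001°.
North–south component: 0.0001° × 110574 = 11.0574 m.
Longitude error → 0.0001 × 110574 × cos 52.89° = 0.0001 × 110574 × 0.6033 ≈ 6.67145 m.
Worst case both components are at the extreme and orthogonal: √(11.0574² + 6.67145²) ≈ 12.9141 m.
In feet: 12.9141 m ÷ 0.3048 ≈ 42.369 ft.

42.4 feet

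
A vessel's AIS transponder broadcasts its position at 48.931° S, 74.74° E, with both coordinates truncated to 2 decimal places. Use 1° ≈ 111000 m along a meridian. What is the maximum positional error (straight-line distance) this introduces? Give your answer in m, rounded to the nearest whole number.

Truncating at 2 decimal places can drop up to a full unit in the last place, so each coordinate may be off by as much as 0.01°.
Latitude error → 0.01 × 111000 = 1110 m along the meridian.
East–west component at 48.931°: 0.01° × 111000 × cos 48.931° ≈ 0.01 × 72923.4 ≈ 729.234 m.
Worst case both components are at the extreme and orthogonal: √(1110² + 729.234²) ≈ 1328.11 m.

1328 m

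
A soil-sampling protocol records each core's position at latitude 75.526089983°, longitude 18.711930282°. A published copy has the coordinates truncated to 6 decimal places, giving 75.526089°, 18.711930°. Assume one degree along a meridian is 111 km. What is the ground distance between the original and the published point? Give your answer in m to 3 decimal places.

0.109 m

Δlat = 75.526089983 − 75.526089 = +0.000000983°; Δlon = 18.711930282 − 18.711930 = +0.000000282°.
North–south shift: 0.000000983 × 111000 = 0.109113 m.
East–west at this latitude: 0.000000282° × 111000 × cos 75.5261° ≈ 0.000000282 × 27743.2 = 0.0078236 m.
Combined displacement = (0.109113² + 0.0078236²)^½ ≈ 0.109393 m.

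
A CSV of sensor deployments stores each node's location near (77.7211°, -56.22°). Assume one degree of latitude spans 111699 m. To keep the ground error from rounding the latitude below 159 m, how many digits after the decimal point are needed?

3

One degree of latitude covers 111699 m.
Rounding to N decimal places gives at most 0.5 × 10⁻ᴺ degrees of error, i.e. 0.5 × 10⁻ᴺ × 111699 m.
Need 0.5 × 111699 × 10⁻ᴺ ≤ 159 → 10⁻ᴺ ≤ 2.847e-03, so N ≥ 2.55.
So 3 decimal places suffice (55.8 m); 2 would allow up to 558 m.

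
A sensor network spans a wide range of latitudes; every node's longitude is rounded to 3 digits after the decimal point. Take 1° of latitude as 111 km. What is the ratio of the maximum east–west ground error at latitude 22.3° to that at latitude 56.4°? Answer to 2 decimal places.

Rounding to 3 decimal places leaves the longitude within ±0.0005° of the true value.
Error at 22.3° = 0.0005° × 111000 × cos 22.3° ≈ 55.5 × 0.9252 = 51.349 m.
Error at 56.4° = 0.0005° × 111000 × cos 56.4° ≈ 55.5 × 0.5534 = 30.713 m.
Ratio: 51.349 / 30.713 = cos 22.3° / cos 56.4° ≈ 1.6719.

1.67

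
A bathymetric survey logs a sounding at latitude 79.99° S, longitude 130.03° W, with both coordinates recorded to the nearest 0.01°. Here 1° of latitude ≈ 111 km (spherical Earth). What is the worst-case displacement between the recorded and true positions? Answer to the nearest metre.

563 metres

Rounding to 2 decimal places leaves each coordinate within ±0.005° of the true value.
Latitude error → 0.005 × 111000 = 555 m along the meridian.
E–W at 79.99°: 0.005° × 111000 × cos 79.99° = 0.005 × 111000 × 0.1738 ≈ 96.4701 m.
Combining orthogonally: (555² + 96.4701²)^½ ≈ 563.322 m.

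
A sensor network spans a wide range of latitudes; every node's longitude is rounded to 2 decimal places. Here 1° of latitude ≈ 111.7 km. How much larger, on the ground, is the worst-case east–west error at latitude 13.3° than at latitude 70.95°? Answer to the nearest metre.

Rounding to 2 decimal places leaves the longitude within ±0.005° of the true value.
At 13.3°: 0.005° × 111700 × cos 13.3° = 0.005 × 111700 × 0.9732 ≈ 543.52 m.
Error at 70.95° = 0.005° × 111700 × cos 70.95° ≈ 558.5 × 0.3264 = 182.29 m.
So the lower-latitude error exceeds the higher by 543.52 − 182.29 = 361.23 m.

361 metres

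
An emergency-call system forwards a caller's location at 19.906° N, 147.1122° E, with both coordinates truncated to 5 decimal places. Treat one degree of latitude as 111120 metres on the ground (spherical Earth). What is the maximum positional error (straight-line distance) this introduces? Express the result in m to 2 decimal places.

Truncating at 5 decimal places can drop up to a full unit in the last place, so each coordinate may be off by as much as 1e-05°.
North–south component: 1e-05° × 111120 = 1.1112 m.
E–W at 19.906°: 1e-05° × 111120 × cos 19.906° = 1e-05 × 111120 × 0.9403 ≈ 1.04481 m.
Combining orthogonally: (1.1112² + 1.04481²)^½ ≈ 1.52525 m.

1.53 m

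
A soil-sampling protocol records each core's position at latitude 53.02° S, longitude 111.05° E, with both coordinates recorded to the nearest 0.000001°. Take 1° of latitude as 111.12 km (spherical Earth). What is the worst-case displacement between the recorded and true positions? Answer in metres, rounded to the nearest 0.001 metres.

Rounding to 6 decimal places leaves each coordinate within ±5e-07° of the true value.
Latitude error → 5e-07 × 111120 = 0.05556 m along the meridian.
East–west component at 53.02°: 5e-07° × 111120 × cos 53.02° ≈ 5e-07 × 66842.7 ≈ 0.0334214 m.
Worst case both components are at the extreme and orthogonal: √(0.05556² + 0.0334214²) ≈ 0.0648375 m.

0.065 metres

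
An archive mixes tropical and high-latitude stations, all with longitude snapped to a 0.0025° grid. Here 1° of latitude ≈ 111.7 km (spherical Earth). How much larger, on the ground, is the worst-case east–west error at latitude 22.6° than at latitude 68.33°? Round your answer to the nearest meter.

With a 0.0025° grid the true value lies within half a step, ±0.0025°/2 = ±0.00125°, of the stored one.
At 22.6°: 0.00125° × 111700 × cos 22.6° = 0.00125 × 111700 × 0.9232 ≈ 128.9 m.
At 68.33°: 0.00125° × 111700 × cos 68.33° = 0.00125 × 111700 × 0.3693 ≈ 51.558 m.
Difference: 128.9 − 51.558 = 77.345 m.

77 meters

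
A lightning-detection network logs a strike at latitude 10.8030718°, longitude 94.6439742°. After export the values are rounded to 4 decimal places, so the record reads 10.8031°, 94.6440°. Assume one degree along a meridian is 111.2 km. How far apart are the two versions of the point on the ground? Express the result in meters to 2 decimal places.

The latitude changed by -0.0000282° and the longitude by -0.0000258°.
North–south shift: -0.0000282 × 111200 = -3.13584 m.
E–W at 10.8031°: -0.0000258° × 111200 × cos 10.8031° = -0.0000258 × 111200 × 0.9823 ≈ -2.81811 m.
Hypotenuse of the two orthogonal shifts: √(3.13584² + 2.81811²) = 4.21607 m.

4.22 meters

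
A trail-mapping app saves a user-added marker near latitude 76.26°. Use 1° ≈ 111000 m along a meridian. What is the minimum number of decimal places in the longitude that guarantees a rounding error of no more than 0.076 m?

At 76.26° one degree of longitude covers 111000 × cos 76.26° ≈ 111000 × 0.2375 ≈ 26364.3 m.
N decimal places → at most half a unit in the last place, 0.5 × 10⁻ᴺ° = 26364.3/2 × 10⁻ᴺ m.
Setting 13182.2 × 10⁻ᴺ ≤ 0.076 gives 10ᴺ ≥ 1.734e+05, i.e. N ≥ 5.24.
At 5 places the error can reach 0.132 m, but 6 places keeps it to 0.0132 m.

6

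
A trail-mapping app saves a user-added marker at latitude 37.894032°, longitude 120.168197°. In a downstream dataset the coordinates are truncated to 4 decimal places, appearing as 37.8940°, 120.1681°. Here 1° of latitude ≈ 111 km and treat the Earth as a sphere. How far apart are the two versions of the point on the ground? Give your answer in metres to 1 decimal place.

9.2 metres

Δlat = 37.894032 − 37.8940 = +0.000032°; Δlon = 120.168197 − 120.1681 = +0.000097°.
N–S: 0.000032° × 111000 m/° = 3.552 m.
East–west at this latitude: 0.000097° × 111000 × cos 37.894° ≈ 0.000097 × 87595.5 = 8.49676 m.
Distance: √(3.552² + 8.49676²) ≈ 9.20932 m.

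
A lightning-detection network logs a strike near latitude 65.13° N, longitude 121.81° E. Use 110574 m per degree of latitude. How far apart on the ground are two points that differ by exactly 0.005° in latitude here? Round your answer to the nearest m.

Along a meridian 0.005° is 0.005 × 110574 = 552.87 m.

553 m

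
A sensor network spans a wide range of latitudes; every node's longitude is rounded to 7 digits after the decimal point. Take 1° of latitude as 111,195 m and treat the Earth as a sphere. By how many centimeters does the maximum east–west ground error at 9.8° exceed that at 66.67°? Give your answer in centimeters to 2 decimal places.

0.33 centimeters

Rounding to 7 decimal places leaves the longitude within ±5e-08° of the true value.
At 9.8°: 5e-08° × 111195 × cos 9.8° = 5e-08 × 111195 × 0.9854 ≈ 0.0054786 m.
Error at 66.67° = 5e-08° × 111195 × cos 66.67° ≈ 0.0055597 × 0.3960 = 0.0022018 m.
Difference: 0.0054786 − 0.0022018 = 0.0032768 m.
That is 0.00327681 m = 0.32768 cm.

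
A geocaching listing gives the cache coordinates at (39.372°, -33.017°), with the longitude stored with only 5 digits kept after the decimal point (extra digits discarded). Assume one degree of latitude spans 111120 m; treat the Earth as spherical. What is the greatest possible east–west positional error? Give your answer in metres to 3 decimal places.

0.859 metres

Truncating at 5 decimal places can drop up to a full unit in the last place, so the longitude may be off by as much as 1e-05°.
Parallels shrink by cos φ, so at 39.372° a degree of longitude is 111120 × 0.7730 ≈ 85900.6 m.
So at most 1e-05° × 85900.6 ≈ 0.859006 m east–west.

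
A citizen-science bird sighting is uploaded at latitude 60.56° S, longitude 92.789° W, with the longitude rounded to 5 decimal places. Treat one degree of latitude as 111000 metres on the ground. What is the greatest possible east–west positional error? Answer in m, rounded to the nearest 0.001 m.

Rounding to 5 decimal places leaves the longitude within ±5e-06° of the true value.
One degree of longitude at 60.56° is 111000 × cos 60.56° ≈ 111000 × 0.4915 = 54557.8 m.
East–west error: 5e-06° × 54557.8 m/° ≈ 0.272789 m.

0.273 m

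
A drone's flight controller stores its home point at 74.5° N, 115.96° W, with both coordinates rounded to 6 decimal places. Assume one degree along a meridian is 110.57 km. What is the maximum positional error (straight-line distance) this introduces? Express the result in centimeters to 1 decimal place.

Rounding to 6 decimal places leaves each coordinate within ±5e-07° of the true value.
Latitude error → 5e-07 × 110570 = 0.055285 m along the meridian.
Longitude error → 5e-07 × 110570 × cos 74.5° = 5e-07 × 110570 × 0.2672 ≈ 0.0147743 m.
Worst case both components are at the extreme and orthogonal: √(0.055285² + 0.0147743²) ≈ 0.0572251 m.
That is 0.0572251 m = 5.7225 cm.

5.7 centimeters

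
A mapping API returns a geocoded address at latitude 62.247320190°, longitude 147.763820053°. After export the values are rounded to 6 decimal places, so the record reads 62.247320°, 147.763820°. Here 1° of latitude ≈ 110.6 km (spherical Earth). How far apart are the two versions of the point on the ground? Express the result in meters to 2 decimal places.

0.02 meters

The latitude changed by +0.000000190° and the longitude by +0.000000053°.
N–S: 0.000000190° × 110600 m/° = 0.021014 m.
East–west at this latitude: 0.000000053° × 110600 × cos 62.2473° ≈ 0.000000053 × 51501.5 = 0.00272958 m.
Combined displacement = (0.021014² + 0.00272958²)^½ ≈ 0.0211905 m.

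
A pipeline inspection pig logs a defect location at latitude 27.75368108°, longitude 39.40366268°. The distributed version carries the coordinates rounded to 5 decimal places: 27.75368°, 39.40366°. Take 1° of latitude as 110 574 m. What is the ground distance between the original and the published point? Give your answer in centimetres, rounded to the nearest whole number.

Δlat = 27.75368108 − 27.75368 = +0.00000108°; Δlon = 39.40366268 − 39.40366 = +0.00000268°.
N–S: 0.00000108° × 110574 m/° = 0.11942 m.
East–west at this latitude: 0.00000268° × 110574 × cos 27.7537° ≈ 0.00000268 × 97853.3 = 0.262247 m.
Hypotenuse of the two orthogonal shifts: √(0.11942² + 0.262247²) = 0.288157 m.
That is 0.288157 m = 28.816 cm.

29 centimetres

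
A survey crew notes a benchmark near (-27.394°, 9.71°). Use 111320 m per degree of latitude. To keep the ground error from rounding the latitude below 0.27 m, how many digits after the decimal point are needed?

One degree of latitude covers 111320 m.
With N decimal places the half-ulp bound is 0.5·10⁻ᴺ°, or 0.5·10⁻ᴺ × 111320 m on the ground.
Setting 55660 × 10⁻ᴺ ≤ 0.27 gives 10ᴺ ≥ 2.061e+05, i.e. N ≥ 5.31.
N = 5 would give 0.557 m (too coarse); N = 6 gives 0.0557 m ≤ 0.27 m.

6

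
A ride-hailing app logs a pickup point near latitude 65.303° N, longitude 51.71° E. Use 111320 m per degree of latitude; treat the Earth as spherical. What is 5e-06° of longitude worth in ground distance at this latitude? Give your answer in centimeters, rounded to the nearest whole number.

23 centimeters

At 65.303° a degree of longitude is 111320 × cos 65.303° ≈ 46511.7 m, so 5e-06° corresponds to 0.232558 m.
That is 0.232558 m = 23.256 cm.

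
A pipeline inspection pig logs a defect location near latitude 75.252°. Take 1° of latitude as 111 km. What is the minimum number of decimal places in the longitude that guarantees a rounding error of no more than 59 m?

3

At 75.252° one degree of longitude covers 111000 × cos 75.252° ≈ 111000 × 0.2546 ≈ 28257.1 m.
Rounding to N decimal places gives at most 0.5 × 10⁻ᴺ degrees of error, i.e. 0.5 × 10⁻ᴺ × 28257.1 m.
Setting 14128.5 × 10⁻ᴺ ≤ 59 gives 10ᴺ ≥ 239.5, i.e. N ≥ 2.38.
N = 2 would give 141 m (too coarse); N = 3 gives 14.1 m ≤ 59 m.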